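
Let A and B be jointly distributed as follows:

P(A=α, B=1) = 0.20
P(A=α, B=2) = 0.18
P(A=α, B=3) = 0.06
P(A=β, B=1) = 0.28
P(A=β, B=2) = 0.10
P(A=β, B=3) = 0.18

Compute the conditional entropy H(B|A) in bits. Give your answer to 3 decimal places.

1.455 bits

Chain rule: H(B|A) = H(A,B) − H(A).
Marginals: p(A) = (0.4400, 0.5600), p(B) = (0.4800, 0.2800, 0.2400).
H(A,B) = 2.4449 bits; H(A) = 0.9896 bits.
H(B|A) = 2.4449 − 0.9896 = 1.455 bits.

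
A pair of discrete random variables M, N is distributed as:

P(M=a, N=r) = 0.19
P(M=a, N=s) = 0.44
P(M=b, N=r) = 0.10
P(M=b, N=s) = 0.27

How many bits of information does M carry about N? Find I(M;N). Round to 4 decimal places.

0.0008 bits

Marginals: p(M) = (0.6300, 0.3700), p(N) = (0.2900, 0.7100).
I(M;N) = H(M) + H(N) − H(M,N).
H(M) = 0.9507, H(N) = 0.8687, H(M,N) = 1.8186.
I(M;N) = 0.9507 + 0.8687 − 1.8186 = 0.0008 bits.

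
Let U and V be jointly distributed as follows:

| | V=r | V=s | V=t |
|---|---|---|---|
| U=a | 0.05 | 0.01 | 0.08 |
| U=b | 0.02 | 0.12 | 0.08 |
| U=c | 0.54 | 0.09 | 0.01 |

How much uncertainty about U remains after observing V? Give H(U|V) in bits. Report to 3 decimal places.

0.854 bits

Marginals: p(U) = (0.1400, 0.2200, 0.6400), p(V) = (0.6100, 0.2200, 0.1700).
H(U|V) = Σ p(V) · H(U|V=·).
  V=r: p=0.6100, H(U|V=r) = 0.6131
  V=s: p=0.2200, H(U|V=s) = 1.2072
  V=t: p=0.1700, H(U|V=t) = 1.2639
Weighted sum = 0.854 bits.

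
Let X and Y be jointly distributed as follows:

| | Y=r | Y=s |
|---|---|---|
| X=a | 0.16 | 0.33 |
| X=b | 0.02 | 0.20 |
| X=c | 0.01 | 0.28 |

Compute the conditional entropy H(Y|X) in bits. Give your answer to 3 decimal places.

0.606 bits

Marginals: p(X) = (0.4900, 0.2200, 0.2900), p(Y) = (0.1900, 0.8100).
H(Y|X) = Σ p(X) · H(Y|X=·).
  X=a: p=0.4900, H(Y|X=a) = 0.9113
  X=b: p=0.2200, H(Y|X=b) = 0.4395
  X=c: p=0.2900, H(Y|X=c) = 0.2164
Weighted sum = 0.606 bits.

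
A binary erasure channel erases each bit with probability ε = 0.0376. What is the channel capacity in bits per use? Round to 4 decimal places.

0.9624 bits

Binary erasure channel: capacity C = 1 − ε.
C = 1 − 0.0376 = 0.9624 bits per channel use.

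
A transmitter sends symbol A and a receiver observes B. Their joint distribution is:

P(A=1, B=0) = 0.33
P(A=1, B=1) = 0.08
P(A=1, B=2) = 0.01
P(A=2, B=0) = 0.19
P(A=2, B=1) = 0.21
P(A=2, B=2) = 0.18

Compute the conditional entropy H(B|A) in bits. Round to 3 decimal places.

1.278 bits

Marginals: p(A) = (0.4200, 0.5800), p(B) = (0.5200, 0.2900, 0.1900).
H(B|A) = Σ p(A) · H(B|A=·).
  A=1: p=0.4200, H(B|A=1) = 0.8574
  A=2: p=0.5800, H(B|A=2) = 1.5820
Weighted sum = 1.278 bits.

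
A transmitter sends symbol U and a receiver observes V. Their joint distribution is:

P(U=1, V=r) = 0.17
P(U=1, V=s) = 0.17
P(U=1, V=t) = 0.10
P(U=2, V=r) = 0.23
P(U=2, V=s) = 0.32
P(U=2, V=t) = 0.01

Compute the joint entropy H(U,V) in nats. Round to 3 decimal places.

1.581 nats

H(U,V) = −Σ p(x,y)·ln p(x,y) over all 6 cells.
  cell (1,r): −0.17·ln0.17 = 0.3012
  cell (1,s): −0.17·ln0.17 = 0.3012
  cell (1,t): −0.10·ln0.10 = 0.2303
  cell (2,r): −0.23·ln0.23 = 0.3380
  cell (2,s): −0.32·ln0.32 = 0.3646
  cell (2,t): −0.01·ln0.01 = 0.0461
Sum = 1.581 nats.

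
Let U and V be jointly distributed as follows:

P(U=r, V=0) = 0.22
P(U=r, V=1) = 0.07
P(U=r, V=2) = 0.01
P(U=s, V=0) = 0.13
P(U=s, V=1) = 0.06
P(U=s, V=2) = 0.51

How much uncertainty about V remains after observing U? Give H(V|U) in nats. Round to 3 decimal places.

0.732 nats

Marginals: p(U) = (0.3000, 0.7000), p(V) = (0.3500, 0.1300, 0.5200).
H(V|U) = Σ p(U) · H(V|U=·).
  U=r: p=0.3000, H(V|U=r) = 0.6804
  U=s: p=0.7000, H(V|U=s) = 0.7540
Weighted sum = 0.732 nats.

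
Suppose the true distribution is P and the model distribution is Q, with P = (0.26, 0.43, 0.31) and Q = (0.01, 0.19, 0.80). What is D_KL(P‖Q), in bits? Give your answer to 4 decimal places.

D(P‖Q) = Σ p·log₂(p/q).
  0.26·log₂(0.26/0.01) = 1.22211
  0.43·log₂(0.43/0.19) = 0.50669
  0.31·log₂(0.31/0.80) = -0.42400
D(P‖Q) = 1.3048 bits.

1.3048 bits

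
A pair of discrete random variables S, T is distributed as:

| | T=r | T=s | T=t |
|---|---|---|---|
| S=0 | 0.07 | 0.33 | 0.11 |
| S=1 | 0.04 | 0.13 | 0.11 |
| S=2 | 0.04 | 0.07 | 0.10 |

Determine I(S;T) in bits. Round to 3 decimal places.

Marginals: p(S) = (0.5100, 0.2800, 0.2100), p(T) = (0.1500, 0.5300, 0.3200).
I(S;T) = Σ p(x,y)·log₂[p(x,y)/(p(x)p(y))].
  (0,r): 0.07·log₂(0.9150) = -0.0090
  (0,s): 0.33·log₂(1.2209) = 0.0950
  (0,t): 0.11·log₂(0.6740) = -0.0626
  (1,r): 0.04·log₂(0.9524) = -0.0028
  (1,s): 0.13·log₂(0.8760) = -0.0248
  (1,t): 0.11·log₂(1.2277) = 0.0326
  (2,r): 0.04·log₂(1.2698) = 0.0138
  (2,s): 0.07·log₂(0.6289) = -0.0468
  (2,t): 0.10·log₂(1.4881) = 0.0573
Sum = 0.053 bits.

0.053 bits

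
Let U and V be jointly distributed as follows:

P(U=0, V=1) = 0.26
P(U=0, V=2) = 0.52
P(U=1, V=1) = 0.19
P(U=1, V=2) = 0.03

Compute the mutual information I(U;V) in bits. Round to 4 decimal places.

0.1501 bits

Marginals: p(U) = (0.7800, 0.2200), p(V) = (0.4500, 0.5500).
I(U;V) = Σ p(x,y)·log₂[p(x,y)/(p(x)p(y))].
  (0,1): 0.26·log₂(0.7407) = -0.11257
  (0,2): 0.52·log₂(1.2121) = 0.14432
  (1,1): 0.19·log₂(1.9192) = 0.17869
  (1,2): 0.03·log₂(0.2479) = -0.06036
Sum = 0.1501 bits.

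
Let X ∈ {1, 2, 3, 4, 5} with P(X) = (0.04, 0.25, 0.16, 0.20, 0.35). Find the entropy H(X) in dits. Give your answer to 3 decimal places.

H(X) = −Σ p·log₁₀ p.
  −(0.04)·log₁₀(0.04) = 0.0559
  −(0.25)·log₁₀(0.25) = 0.1505
  −(0.16)·log₁₀(0.16) = 0.1273
  −(0.20)·log₁₀(0.20) = 0.1398
  −(0.35)·log₁₀(0.35) = 0.1596
Sum: 0.0559 + 0.1505 + 0.1273 + 0.1398 + 0.1596 = 0.633 dits.

0.633 dits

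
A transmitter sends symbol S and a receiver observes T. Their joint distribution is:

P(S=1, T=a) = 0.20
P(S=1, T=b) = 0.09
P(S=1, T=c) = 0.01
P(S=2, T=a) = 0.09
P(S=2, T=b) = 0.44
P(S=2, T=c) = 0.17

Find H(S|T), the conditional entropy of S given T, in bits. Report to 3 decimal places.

Marginals: p(S) = (0.3000, 0.7000), p(T) = (0.2900, 0.5300, 0.1800).
H(S|T) = Σ p(T) · H(S|T=·).
  T=a: p=0.2900, H(S|T=a) = 0.8936
  T=b: p=0.5300, H(S|T=b) = 0.6573
  T=c: p=0.1800, H(S|T=c) = 0.3095
Weighted sum = 0.663 bits.

0.663 bits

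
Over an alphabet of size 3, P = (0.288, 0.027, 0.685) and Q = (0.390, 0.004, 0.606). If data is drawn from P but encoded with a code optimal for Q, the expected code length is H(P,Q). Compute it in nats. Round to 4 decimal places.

H(P,Q) = −Σ p·ln q.
  −0.288·ln(0.390) = 0.27118
  −0.027·ln(0.004) = 0.14908
  −0.685·ln(0.606) = 0.34310
H(P,Q) = 0.7634 nats.

0.7634 nats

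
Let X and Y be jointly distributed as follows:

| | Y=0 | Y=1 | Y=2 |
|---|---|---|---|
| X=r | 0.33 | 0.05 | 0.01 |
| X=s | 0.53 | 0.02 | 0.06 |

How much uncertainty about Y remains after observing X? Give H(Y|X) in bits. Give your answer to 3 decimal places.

0.687 bits

Marginals: p(X) = (0.3900, 0.6100), p(Y) = (0.8600, 0.0700, 0.0700).
H(Y|X) = Σ p(X) · H(Y|X=·).
  X=r: p=0.3900, H(Y|X=r) = 0.7194
  X=s: p=0.6100, H(Y|X=s) = 0.6670
Weighted sum = 0.687 bits.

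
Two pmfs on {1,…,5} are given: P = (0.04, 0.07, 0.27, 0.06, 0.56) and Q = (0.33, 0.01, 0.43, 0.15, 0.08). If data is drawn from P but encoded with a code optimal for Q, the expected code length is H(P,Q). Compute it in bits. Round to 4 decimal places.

H(P,Q) = −Σ p·log₂ q.
  −0.04·log₂(0.33) = 0.06398
  −0.07·log₂(0.01) = 0.46507
  −0.27·log₂(0.43) = 0.32875
  −0.06·log₂(0.15) = 0.16422
  −0.56·log₂(0.08) = 2.04056
H(P,Q) = 3.0626 bits.

3.0626 bits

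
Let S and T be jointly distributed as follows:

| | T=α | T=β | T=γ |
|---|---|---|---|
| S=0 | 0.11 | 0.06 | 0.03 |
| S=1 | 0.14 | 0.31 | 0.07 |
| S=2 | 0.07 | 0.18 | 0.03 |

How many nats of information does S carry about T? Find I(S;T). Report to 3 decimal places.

Marginals: p(S) = (0.2000, 0.5200, 0.2800), p(T) = (0.3200, 0.5500, 0.1300).
I(S;T) = Σ p(x,y)·ln[p(x,y)/(p(x)p(y))].
  (0,α): 0.11·ln(1.7188) = 0.0596
  (0,β): 0.06·ln(0.5455) = -0.0364
  (0,γ): 0.03·ln(1.1538) = 0.0043
  (1,α): 0.14·ln(0.8413) = -0.0242
  (1,β): 0.31·ln(1.0839) = 0.0250
  (1,γ): 0.07·ln(1.0355) = 0.0024
  (2,α): 0.07·ln(0.7812) = -0.0173
  (2,β): 0.18·ln(1.1688) = 0.0281
  (2,γ): 0.03·ln(0.8242) = -0.0058
Sum = 0.036 nats.

0.036 nats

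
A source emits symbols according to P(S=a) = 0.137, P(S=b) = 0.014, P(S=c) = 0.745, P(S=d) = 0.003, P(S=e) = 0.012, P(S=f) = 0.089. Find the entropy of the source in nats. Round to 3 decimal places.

H(S) = −Σ p·ln p.
  −(0.137)·ln(0.137) = 0.2723
  −(0.014)·ln(0.014) = 0.0598
  −(0.745)·ln(0.745) = 0.2193
  −(0.003)·ln(0.003) = 0.0174
  −(0.012)·ln(0.012) = 0.0531
  −(0.089)·ln(0.089) = 0.2153
Sum: 0.2723 + 0.0598 + 0.2193 + 0.0174 + 0.0531 + 0.2153 = 0.837 nats.

0.837 nats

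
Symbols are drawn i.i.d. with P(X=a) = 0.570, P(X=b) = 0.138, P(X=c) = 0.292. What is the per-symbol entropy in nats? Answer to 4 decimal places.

0.9532 nats

H(X) = −Σ p·ln p.
  −(0.570)·ln(0.570) = 0.32041
  −(0.138)·ln(0.138) = 0.27331
  −(0.292)·ln(0.292) = 0.35945
Sum: 0.32041 + 0.27331 + 0.35945 = 0.9532 nats.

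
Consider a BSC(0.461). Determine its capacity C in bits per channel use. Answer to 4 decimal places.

0.0044 bits

Binary symmetric channel: C = 1 − h₂(ε) where h₂ is the binary entropy function.
h₂(0.461) = −0.461·log₂0.461 − 0.539·log₂0.539 = 0.9956.
C = 1 − 0.9956 = 0.0044 bits per channel use.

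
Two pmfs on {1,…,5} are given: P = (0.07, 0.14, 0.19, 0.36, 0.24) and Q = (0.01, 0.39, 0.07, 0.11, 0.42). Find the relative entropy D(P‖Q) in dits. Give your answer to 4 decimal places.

0.2063 dits

D(P‖Q) = Σ p·log₁₀(p/q).
  0.07·log₁₀(0.07/0.01) = 0.05916
  0.14·log₁₀(0.14/0.39) = -0.06229
  0.19·log₁₀(0.19/0.07) = 0.08239
  0.36·log₁₀(0.36/0.11) = 0.18537
  0.24·log₁₀(0.24/0.42) = -0.05833
D(P‖Q) = 0.2063 dits.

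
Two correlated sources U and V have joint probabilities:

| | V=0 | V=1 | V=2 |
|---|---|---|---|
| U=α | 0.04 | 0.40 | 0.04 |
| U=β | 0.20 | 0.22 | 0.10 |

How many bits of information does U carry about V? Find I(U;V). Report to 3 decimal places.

0.140 bits

Marginals: p(U) = (0.4800, 0.5200), p(V) = (0.2400, 0.6200, 0.1400).
I(U;V) = H(U) + H(V) − H(U,V).
H(U) = 0.9988, H(V) = 1.3188, H(U,V) = 2.1774.
I(U;V) = 0.9988 + 1.3188 − 2.1774 = 0.140 bits.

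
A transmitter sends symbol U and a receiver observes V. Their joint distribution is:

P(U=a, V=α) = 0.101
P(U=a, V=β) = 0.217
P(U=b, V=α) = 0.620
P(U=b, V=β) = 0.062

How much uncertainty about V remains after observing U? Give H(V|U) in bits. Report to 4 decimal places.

0.5865 bits

Marginals: p(U) = (0.3180, 0.6820), p(V) = (0.7210, 0.2790).
H(V|U) = Σ p(U) · H(V|U=·).
  U=a: p=0.3180, H(V|U=a) = 0.9018
  U=b: p=0.6820, H(V|U=b) = 0.4395
Weighted sum = 0.5865 bits.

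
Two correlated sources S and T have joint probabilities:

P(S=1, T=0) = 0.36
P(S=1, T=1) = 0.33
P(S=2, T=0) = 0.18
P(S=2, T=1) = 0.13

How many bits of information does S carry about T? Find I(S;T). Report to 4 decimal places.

Marginals: p(S) = (0.6900, 0.3100), p(T) = (0.5400, 0.4600).
I(S;T) = Σ p(x,y)·log₂[p(x,y)/(p(x)p(y))].
  (1,0): 0.36·log₂(0.9662) = -0.01787
  (1,1): 0.33·log₂(1.0397) = 0.01853
  (2,0): 0.18·log₂(1.0753) = 0.01885
  (2,1): 0.13·log₂(0.9116) = -0.01735
Sum = 0.0022 bits.

0.0022 bits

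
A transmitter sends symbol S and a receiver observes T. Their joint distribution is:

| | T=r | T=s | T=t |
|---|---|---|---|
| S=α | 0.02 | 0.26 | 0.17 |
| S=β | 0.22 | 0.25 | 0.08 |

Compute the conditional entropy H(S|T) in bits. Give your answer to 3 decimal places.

Marginals: p(S) = (0.4500, 0.5500), p(T) = (0.2400, 0.5100, 0.2500).
H(S|T) = Σ p(T) · H(S|T=·).
  T=r: p=0.2400, H(S|T=r) = 0.4138
  T=s: p=0.5100, H(S|T=s) = 0.9997
  T=t: p=0.2500, H(S|T=t) = 0.9044
Weighted sum = 0.835 bits.

0.835 bits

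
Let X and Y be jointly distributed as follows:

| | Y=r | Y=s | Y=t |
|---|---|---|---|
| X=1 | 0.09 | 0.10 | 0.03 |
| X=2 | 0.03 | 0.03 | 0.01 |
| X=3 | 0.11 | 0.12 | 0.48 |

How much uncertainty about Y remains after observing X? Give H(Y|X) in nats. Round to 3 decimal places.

0.896 nats

Marginals: p(X) = (0.2200, 0.0700, 0.7100), p(Y) = (0.2300, 0.2500, 0.5200).
H(Y|X) = Σ p(X) · H(Y|X=·).
  X=1: p=0.2200, H(Y|X=1) = 0.9957
  X=2: p=0.0700, H(Y|X=2) = 1.0042
  X=3: p=0.7100, H(Y|X=3) = 0.8540
Weighted sum = 0.896 nats.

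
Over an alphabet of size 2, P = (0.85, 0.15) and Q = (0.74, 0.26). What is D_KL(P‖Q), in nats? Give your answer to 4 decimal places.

D(P‖Q) = Σ p·ln(p/q).
  0.85·ln(0.85/0.74) = 0.11780
  0.15·ln(0.15/0.26) = -0.08251
D(P‖Q) = 0.0353 nats.

0.0353 nats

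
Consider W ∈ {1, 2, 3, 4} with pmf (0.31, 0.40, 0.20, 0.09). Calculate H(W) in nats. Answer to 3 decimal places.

1.268 nats

H(W) = −Σ p·ln p.
  −(0.31)·ln(0.31) = 0.3631
  −(0.40)·ln(0.40) = 0.3665
  −(0.20)·ln(0.20) = 0.3219
  −(0.09)·ln(0.09) = 0.2167
Sum: 0.3631 + 0.3665 + 0.3219 + 0.2167 = 1.268 nats.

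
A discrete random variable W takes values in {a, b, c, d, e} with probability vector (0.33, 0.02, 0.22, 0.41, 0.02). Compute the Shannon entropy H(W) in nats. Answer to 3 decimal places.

H(W) = −Σ p·ln p.
  −(0.33)·ln(0.33) = 0.3659
  −(0.02)·ln(0.02) = 0.0782
  −(0.22)·ln(0.22) = 0.3331
  −(0.41)·ln(0.41) = 0.3656
  −(0.02)·ln(0.02) = 0.0782
Sum: 0.3659 + 0.0782 + 0.3331 + 0.3656 + 0.0782 = 1.221 nats.

1.221 nats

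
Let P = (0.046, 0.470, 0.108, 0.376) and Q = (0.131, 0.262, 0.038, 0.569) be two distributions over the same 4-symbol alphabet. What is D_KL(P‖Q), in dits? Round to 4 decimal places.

D(P‖Q) = Σ p·log₁₀(p/q).
  0.046·log₁₀(0.046/0.131) = -0.02091
  0.470·log₁₀(0.470/0.262) = 0.11928
  0.108·log₁₀(0.108/0.038) = 0.04899
  0.376·log₁₀(0.376/0.569) = -0.06765
D(P‖Q) = 0.0797 dits.

0.0797 dits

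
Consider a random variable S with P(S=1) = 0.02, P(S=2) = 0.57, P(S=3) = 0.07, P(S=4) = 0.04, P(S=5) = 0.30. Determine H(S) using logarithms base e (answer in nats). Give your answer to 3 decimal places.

1.075 nats

H(S) = −Σ p·ln p.
  −(0.02)·ln(0.02) = 0.0782
  −(0.57)·ln(0.57) = 0.3204
  −(0.07)·ln(0.07) = 0.1861
  −(0.04)·ln(0.04) = 0.1288
  −(0.30)·ln(0.30) = 0.3612
Sum: 0.0782 + 0.3204 + 0.1861 + 0.1288 + 0.3612 = 1.075 nats.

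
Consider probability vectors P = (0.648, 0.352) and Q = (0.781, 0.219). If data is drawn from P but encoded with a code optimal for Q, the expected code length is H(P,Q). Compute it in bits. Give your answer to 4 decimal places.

1.0023 bits

H(P,Q) = −Σ p·log₂ q.
  −0.648·log₂(0.781) = 0.23108
  −0.352·log₂(0.219) = 0.77123
H(P,Q) = 1.0023 bits.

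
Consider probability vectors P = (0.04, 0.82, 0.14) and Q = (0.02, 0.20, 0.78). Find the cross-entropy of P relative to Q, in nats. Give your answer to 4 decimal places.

H(P,Q) = −Σ p·ln q.
  −0.04·ln(0.02) = 0.15648
  −0.82·ln(0.20) = 1.31974
  −0.14·ln(0.78) = 0.03478
H(P,Q) = 1.5110 nats.

1.5110 nats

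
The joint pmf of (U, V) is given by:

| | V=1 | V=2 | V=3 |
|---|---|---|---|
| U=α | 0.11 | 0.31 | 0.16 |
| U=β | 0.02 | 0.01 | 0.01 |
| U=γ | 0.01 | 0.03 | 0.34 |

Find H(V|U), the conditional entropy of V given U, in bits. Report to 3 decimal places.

1.118 bits

Marginals: p(U) = (0.5800, 0.0400, 0.3800), p(V) = (0.1400, 0.3500, 0.5100).
H(V|U) = Σ p(U) · H(V|U=·).
  U=α: p=0.5800, H(V|U=α) = 1.4505
  U=β: p=0.0400, H(V|U=β) = 1.5000
  U=γ: p=0.3800, H(V|U=γ) = 0.5709
Weighted sum = 1.118 bits.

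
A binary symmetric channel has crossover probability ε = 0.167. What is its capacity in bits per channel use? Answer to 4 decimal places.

0.3492 bits

Binary symmetric channel: C = 1 − h₂(ε) where h₂ is the binary entropy function.
h₂(0.167) = −0.167·log₂0.167 − 0.833·log₂0.833 = 0.6508.
C = 1 − 0.6508 = 0.3492 bits per channel use.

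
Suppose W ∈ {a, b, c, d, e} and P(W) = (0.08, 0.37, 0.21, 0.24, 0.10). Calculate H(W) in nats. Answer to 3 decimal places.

H(W) = −Σ p·ln p.
  −(0.08)·ln(0.08) = 0.2021
  −(0.37)·ln(0.37) = 0.3679
  −(0.21)·ln(0.21) = 0.3277
  −(0.24)·ln(0.24) = 0.3425
  −(0.10)·ln(0.10) = 0.2303
Sum: 0.2021 + 0.3679 + 0.3277 + 0.3425 + 0.2303 = 1.470 nats.

1.470 nats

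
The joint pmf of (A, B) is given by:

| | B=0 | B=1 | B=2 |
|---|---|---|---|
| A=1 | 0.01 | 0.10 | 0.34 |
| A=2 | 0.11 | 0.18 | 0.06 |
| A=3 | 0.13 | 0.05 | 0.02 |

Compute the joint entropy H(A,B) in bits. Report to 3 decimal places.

H(A,B) = −Σ p(x,y)·log₂ p(x,y) over all 9 cells.
  cell (1,0): −0.01·log₂0.01 = 0.0664
  cell (1,1): −0.10·log₂0.10 = 0.3322
  cell (1,2): −0.34·log₂0.34 = 0.5292
  cell (2,0): −0.11·log₂0.11 = 0.3503
  cell (2,1): −0.18·log₂0.18 = 0.4453
  cell (2,2): −0.06·log₂0.06 = 0.2435
  cell (3,0): −0.13·log₂0.13 = 0.3826
  cell (3,1): −0.05·log₂0.05 = 0.2161
  cell (3,2): −0.02·log₂0.02 = 0.1129
Sum = 2.679 bits.

2.679 bits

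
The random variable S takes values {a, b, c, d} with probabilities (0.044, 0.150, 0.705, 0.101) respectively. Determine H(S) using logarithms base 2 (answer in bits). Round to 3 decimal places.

H(S) = −Σ p·log₂ p.
  −(0.044)·log₂(0.044) = 0.1983
  −(0.150)·log₂(0.150) = 0.4105
  −(0.705)·log₂(0.705) = 0.3555
  −(0.101)·log₂(0.101) = 0.3341
Sum: 0.1983 + 0.4105 + 0.3555 + 0.3341 = 1.298 bits.

1.298 bits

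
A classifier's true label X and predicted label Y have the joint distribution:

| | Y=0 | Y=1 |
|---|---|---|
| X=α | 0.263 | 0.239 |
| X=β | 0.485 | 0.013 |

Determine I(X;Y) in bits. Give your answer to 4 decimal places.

0.2264 bits

Marginals: p(X) = (0.5020, 0.4980), p(Y) = (0.7480, 0.2520).
I(X;Y) = H(X) + H(Y) − H(X,Y).
H(X) = 1.0000, H(Y) = 0.8144, H(X,Y) = 1.5880.
I(X;Y) = 1.0000 + 0.8144 − 1.5880 = 0.2264 bits.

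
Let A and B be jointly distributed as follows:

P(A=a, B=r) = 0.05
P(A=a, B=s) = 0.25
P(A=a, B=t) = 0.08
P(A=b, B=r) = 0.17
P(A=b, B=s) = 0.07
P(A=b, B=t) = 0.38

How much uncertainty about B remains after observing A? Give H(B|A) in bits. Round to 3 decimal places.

1.283 bits

Marginals: p(A) = (0.3800, 0.6200), p(B) = (0.2200, 0.3200, 0.4600).
H(B|A) = Σ p(A) · H(B|A=·).
  A=a: p=0.3800, H(B|A=a) = 1.2557
  A=b: p=0.6200, H(B|A=b) = 1.3000
Weighted sum = 1.283 bits.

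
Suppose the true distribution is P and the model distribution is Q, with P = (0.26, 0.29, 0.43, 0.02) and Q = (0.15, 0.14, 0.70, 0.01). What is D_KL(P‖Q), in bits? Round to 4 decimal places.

0.2287 bits

D(P‖Q) = Σ p·log₂(p/q).
  0.26·log₂(0.26/0.15) = 0.20632
  0.29·log₂(0.29/0.14) = 0.30468
  0.43·log₂(0.43/0.70) = -0.30230
  0.02·log₂(0.02/0.01) = 0.02000
D(P‖Q) = 0.2287 bits.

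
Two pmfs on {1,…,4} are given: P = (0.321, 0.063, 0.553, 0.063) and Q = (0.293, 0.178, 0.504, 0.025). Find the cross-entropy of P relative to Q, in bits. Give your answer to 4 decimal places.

1.6073 bits

H(P,Q) = −Σ p·log₂ q.
  −0.321·log₂(0.293) = 0.56850
  −0.063·log₂(0.178) = 0.15687
  −0.553·log₂(0.504) = 0.54664
  −0.063·log₂(0.025) = 0.33528
H(P,Q) = 1.6073 bits.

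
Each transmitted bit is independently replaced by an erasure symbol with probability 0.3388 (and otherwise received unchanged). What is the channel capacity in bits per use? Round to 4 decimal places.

Binary erasure channel: capacity C = 1 − ε.
C = 1 − 0.3388 = 0.6612 bits per channel use.

0.6612 bits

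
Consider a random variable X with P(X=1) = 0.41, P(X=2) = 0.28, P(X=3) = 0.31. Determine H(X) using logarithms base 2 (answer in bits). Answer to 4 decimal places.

1.5654 bits

H(X) = −Σ p·log₂ p.
  −(0.41)·log₂(0.41) = 0.52738
  −(0.28)·log₂(0.28) = 0.51422
  −(0.31)·log₂(0.31) = 0.52379
Sum: 0.52738 + 0.51422 + 0.52379 = 1.5654 bits.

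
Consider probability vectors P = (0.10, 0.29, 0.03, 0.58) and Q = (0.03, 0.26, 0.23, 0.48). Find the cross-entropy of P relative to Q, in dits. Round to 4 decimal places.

H(P,Q) = −Σ p·log₁₀ q.
  −0.10·log₁₀(0.03) = 0.15229
  −0.29·log₁₀(0.26) = 0.16966
  −0.03·log₁₀(0.23) = 0.01915
  −0.58·log₁₀(0.48) = 0.18488
H(P,Q) = 0.5260 dits.

0.5260 dits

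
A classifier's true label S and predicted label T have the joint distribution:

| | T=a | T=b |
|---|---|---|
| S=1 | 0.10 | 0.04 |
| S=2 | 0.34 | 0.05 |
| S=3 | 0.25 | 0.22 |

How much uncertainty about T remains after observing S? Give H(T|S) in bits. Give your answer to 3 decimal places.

0.805 bits

Chain rule: H(T|S) = H(S,T) − H(S).
Marginals: p(S) = (0.1400, 0.3900, 0.4700), p(T) = (0.6900, 0.3100).
H(S,T) = 2.2438 bits; H(S) = 1.4389 bits.
H(T|S) = 2.2438 − 1.4389 = 0.805 bits.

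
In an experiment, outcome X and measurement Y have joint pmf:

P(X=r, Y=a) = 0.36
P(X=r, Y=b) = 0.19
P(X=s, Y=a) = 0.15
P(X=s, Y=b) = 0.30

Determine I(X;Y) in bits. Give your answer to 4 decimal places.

0.0750 bits

Marginals: p(X) = (0.5500, 0.4500), p(Y) = (0.5100, 0.4900).
I(X;Y) = Σ p(x,y)·log₂[p(x,y)/(p(x)p(y))].
  (r,a): 0.36·log₂(1.2834) = 0.12960
  (r,b): 0.19·log₂(0.7050) = -0.09581
  (s,a): 0.15·log₂(0.6536) = -0.09203
  (s,b): 0.30·log₂(1.3605) = 0.13326
Sum = 0.0750 bits.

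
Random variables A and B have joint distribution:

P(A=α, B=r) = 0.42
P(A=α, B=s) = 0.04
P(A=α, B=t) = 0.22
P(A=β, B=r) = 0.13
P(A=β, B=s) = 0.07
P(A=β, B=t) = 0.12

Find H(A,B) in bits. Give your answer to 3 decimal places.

H(A,B) = −Σ p(x,y)·log₂ p(x,y) over all 6 cells.
  cell (α,r): −0.42·log₂0.42 = 0.5256
  cell (α,s): −0.04·log₂0.04 = 0.1858
  cell (α,t): −0.22·log₂0.22 = 0.4806
  cell (β,r): −0.13·log₂0.13 = 0.3826
  cell (β,s): −0.07·log₂0.07 = 0.2686
  cell (β,t): −0.12·log₂0.12 = 0.3671
Sum = 2.210 bits.

2.210 bits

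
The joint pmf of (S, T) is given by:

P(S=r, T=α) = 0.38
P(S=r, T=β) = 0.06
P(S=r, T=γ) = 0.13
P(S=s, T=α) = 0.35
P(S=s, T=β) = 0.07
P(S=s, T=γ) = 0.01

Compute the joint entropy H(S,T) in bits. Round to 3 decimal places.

2.022 bits

H(S,T) = −Σ p(x,y)·log₂ p(x,y) over all 6 cells.
  cell (r,α): −0.38·log₂0.38 = 0.5305
  cell (r,β): −0.06·log₂0.06 = 0.2435
  cell (r,γ): −0.13·log₂0.13 = 0.3826
  cell (s,α): −0.35·log₂0.35 = 0.5301
  cell (s,β): −0.07·log₂0.07 = 0.2686
  cell (s,γ): −0.01·log₂0.01 = 0.0664
Sum = 2.022 bits.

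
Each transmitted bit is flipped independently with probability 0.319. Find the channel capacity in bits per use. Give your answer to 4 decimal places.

0.0967 bits

Binary symmetric channel: C = 1 − h₂(ε) where h₂ is the binary entropy function.
h₂(0.319) = −0.319·log₂0.319 − 0.681·log₂0.681 = 0.9033.
C = 1 − 0.9033 = 0.0967 bits per channel use.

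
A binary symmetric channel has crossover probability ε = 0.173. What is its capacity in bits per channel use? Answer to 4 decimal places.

Binary symmetric channel: C = 1 − h₂(ε) where h₂ is the binary entropy function.
h₂(0.173) = −0.173·log₂0.173 − 0.827·log₂0.827 = 0.6645.
C = 1 − 0.6645 = 0.3355 bits per channel use.

0.3355 bits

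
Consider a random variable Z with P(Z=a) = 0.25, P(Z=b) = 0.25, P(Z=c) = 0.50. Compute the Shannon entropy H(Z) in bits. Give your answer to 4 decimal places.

H(Z) = −Σ p·log₂ p.
  −(0.25)·log₂(0.25) = 0.50000
  −(0.25)·log₂(0.25) = 0.50000
  −(0.50)·log₂(0.50) = 0.50000
Sum: 0.50000 + 0.50000 + 0.50000 = 1.5000 bits.

1.5000 bits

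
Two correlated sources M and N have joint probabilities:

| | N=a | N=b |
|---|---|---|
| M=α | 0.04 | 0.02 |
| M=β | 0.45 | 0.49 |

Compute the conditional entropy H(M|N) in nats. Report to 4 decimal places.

0.2229 nats

Marginals: p(M) = (0.0600, 0.9400), p(N) = (0.4900, 0.5100).
H(M|N) = Σ p(N) · H(M|N=·).
  N=a: p=0.4900, H(M|N=a) = 0.2827
  N=b: p=0.5100, H(M|N=b) = 0.1654
Weighted sum = 0.2229 nats.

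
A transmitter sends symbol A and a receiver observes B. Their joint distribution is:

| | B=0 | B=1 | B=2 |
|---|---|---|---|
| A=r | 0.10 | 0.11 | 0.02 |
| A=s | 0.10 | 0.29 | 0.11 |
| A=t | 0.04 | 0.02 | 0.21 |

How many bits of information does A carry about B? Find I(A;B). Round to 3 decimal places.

Marginals: p(A) = (0.2300, 0.5000, 0.2700), p(B) = (0.2400, 0.4200, 0.3400).
I(A;B) = Σ p(x,y)·log₂[p(x,y)/(p(x)p(y))].
  (r,0): 0.10·log₂(1.8116) = 0.0857
  (r,1): 0.11·log₂(1.1387) = 0.0206
  (r,2): 0.02·log₂(0.2558) = -0.0393
  (s,0): 0.10·log₂(0.8333) = -0.0263
  (s,1): 0.29·log₂(1.3810) = 0.1350
  (s,2): 0.11·log₂(0.6471) = -0.0691
  (t,0): 0.04·log₂(0.6173) = -0.0278
  (t,1): 0.02·log₂(0.1764) = -0.0501
  (t,2): 0.21·log₂(2.2876) = 0.2507
Sum = 0.279 bits.

0.279 bits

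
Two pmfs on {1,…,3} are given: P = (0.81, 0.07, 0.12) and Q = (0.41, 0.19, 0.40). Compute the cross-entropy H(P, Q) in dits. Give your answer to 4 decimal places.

H(P,Q) = −Σ p·log₁₀ q.
  −0.81·log₁₀(0.41) = 0.31365
  −0.07·log₁₀(0.19) = 0.05049
  −0.12·log₁₀(0.40) = 0.04775
H(P,Q) = 0.4119 dits.

0.4119 dits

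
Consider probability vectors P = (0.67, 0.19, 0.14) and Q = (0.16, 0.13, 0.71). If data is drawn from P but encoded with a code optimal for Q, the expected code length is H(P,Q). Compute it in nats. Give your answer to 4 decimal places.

H(P,Q) = −Σ p·ln q.
  −0.67·ln(0.16) = 1.22783
  −0.19·ln(0.13) = 0.38764
  −0.14·ln(0.71) = 0.04795
H(P,Q) = 1.6634 nats.

1.6634 nats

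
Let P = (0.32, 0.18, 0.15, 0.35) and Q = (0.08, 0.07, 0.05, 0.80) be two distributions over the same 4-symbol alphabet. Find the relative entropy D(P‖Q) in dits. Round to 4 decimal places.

0.2124 dits

D(P‖Q) = Σ p·log₁₀(p/q).
  0.32·log₁₀(0.32/0.08) = 0.19266
  0.18·log₁₀(0.18/0.07) = 0.07383
  0.15·log₁₀(0.15/0.05) = 0.07157
  0.35·log₁₀(0.35/0.80) = -0.12566
D(P‖Q) = 0.2124 dits.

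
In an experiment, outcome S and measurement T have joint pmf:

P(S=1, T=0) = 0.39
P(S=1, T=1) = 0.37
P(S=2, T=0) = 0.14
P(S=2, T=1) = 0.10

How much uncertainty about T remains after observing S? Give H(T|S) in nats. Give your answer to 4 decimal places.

Chain rule: H(T|S) = H(S,T) − H(S).
Marginals: p(S) = (0.7600, 0.2400), p(T) = (0.5300, 0.4700).
H(S,T) = 1.2406 nats; H(S) = 0.5511 nats.
H(T|S) = 1.2406 − 0.5511 = 0.6895 nats.

0.6895 nats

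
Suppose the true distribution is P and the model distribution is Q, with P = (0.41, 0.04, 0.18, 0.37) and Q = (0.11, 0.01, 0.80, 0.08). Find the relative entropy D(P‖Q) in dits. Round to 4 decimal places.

D(P‖Q) = Σ p·log₁₀(p/q).
  0.41·log₁₀(0.41/0.11) = 0.23427
  0.04·log₁₀(0.04/0.01) = 0.02408
  0.18·log₁₀(0.18/0.80) = -0.11661
  0.37·log₁₀(0.37/0.08) = 0.24609
D(P‖Q) = 0.3878 dits.

0.3878 dits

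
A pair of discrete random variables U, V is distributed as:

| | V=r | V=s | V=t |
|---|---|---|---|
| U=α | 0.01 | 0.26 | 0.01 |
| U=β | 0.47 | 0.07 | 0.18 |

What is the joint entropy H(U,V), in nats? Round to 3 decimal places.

H(U,V) = −Σ p(x,y)·ln p(x,y) over all 6 cells.
  cell (α,r): −0.01·ln0.01 = 0.0461
  cell (α,s): −0.26·ln0.26 = 0.3502
  cell (α,t): −0.01·ln0.01 = 0.0461
  cell (β,r): −0.47·ln0.47 = 0.3549
  cell (β,s): −0.07·ln0.07 = 0.1861
  cell (β,t): −0.18·ln0.18 = 0.3087
Sum = 1.292 nats.

1.292 nats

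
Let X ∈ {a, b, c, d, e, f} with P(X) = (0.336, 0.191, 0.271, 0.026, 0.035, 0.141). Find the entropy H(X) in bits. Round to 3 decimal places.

H(X) = −Σ p·log₂ p.
  −(0.336)·log₂(0.336) = 0.5287
  −(0.191)·log₂(0.191) = 0.4562
  −(0.271)·log₂(0.271) = 0.5105
  −(0.026)·log₂(0.026) = 0.1369
  −(0.035)·log₂(0.035) = 0.1693
  −(0.141)·log₂(0.141) = 0.3985
Sum: 0.5287 + 0.4562 + 0.5105 + 0.1369 + 0.1693 + 0.3985 = 2.200 bits.

2.200 bits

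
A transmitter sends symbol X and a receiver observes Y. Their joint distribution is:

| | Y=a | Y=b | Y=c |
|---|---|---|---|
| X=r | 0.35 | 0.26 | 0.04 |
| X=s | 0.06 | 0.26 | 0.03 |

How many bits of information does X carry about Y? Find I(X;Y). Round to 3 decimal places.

0.099 bits

Marginals: p(X) = (0.6500, 0.3500), p(Y) = (0.4100, 0.5200, 0.0700).
I(X;Y) = H(X) + H(Y) − H(X,Y).
H(X) = 0.9341, H(Y) = 1.2865, H(X,Y) = 2.1217.
I(X;Y) = 0.9341 + 1.2865 − 2.1217 = 0.099 bits.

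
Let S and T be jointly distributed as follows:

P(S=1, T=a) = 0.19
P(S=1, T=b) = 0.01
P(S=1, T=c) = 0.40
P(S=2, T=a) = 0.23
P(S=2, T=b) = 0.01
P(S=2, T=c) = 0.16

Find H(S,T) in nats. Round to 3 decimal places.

H(S,T) = −Σ p(x,y)·ln p(x,y) over all 6 cells.
  cell (1,a): −0.19·ln0.19 = 0.3155
  cell (1,b): −0.01·ln0.01 = 0.0461
  cell (1,c): −0.40·ln0.40 = 0.3665
  cell (2,a): −0.23·ln0.23 = 0.3380
  cell (2,b): −0.01·ln0.01 = 0.0461
  cell (2,c): −0.16·ln0.16 = 0.2932
Sum = 1.405 nats.

1.405 nats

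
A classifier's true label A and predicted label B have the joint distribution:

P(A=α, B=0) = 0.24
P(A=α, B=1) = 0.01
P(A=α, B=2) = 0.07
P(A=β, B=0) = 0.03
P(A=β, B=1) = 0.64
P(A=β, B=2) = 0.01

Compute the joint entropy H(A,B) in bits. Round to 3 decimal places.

1.459 bits

H(A,B) = −Σ p(x,y)·log₂ p(x,y) over all 6 cells.
  cell (α,0): −0.24·log₂0.24 = 0.4941
  cell (α,1): −0.01·log₂0.01 = 0.0664
  cell (α,2): −0.07·log₂0.07 = 0.2686
  cell (β,0): −0.03·log₂0.03 = 0.1518
  cell (β,1): −0.64·log₂0.64 = 0.4121
  cell (β,2): −0.01·log₂0.01 = 0.0664
Sum = 1.459 bits.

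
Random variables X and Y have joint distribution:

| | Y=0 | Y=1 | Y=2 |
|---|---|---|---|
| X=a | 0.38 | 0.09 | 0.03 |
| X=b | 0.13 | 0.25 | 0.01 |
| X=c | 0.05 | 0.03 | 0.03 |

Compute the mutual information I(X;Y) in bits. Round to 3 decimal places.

0.184 bits

Marginals: p(X) = (0.5000, 0.3900, 0.1100), p(Y) = (0.5600, 0.3700, 0.0700).
I(X;Y) = H(X) + H(Y) − H(X,Y).
H(X) = 1.3801, H(Y) = 1.2677, H(X,Y) = 2.4636.
I(X;Y) = 1.3801 + 1.2677 − 2.4636 = 0.184 bits.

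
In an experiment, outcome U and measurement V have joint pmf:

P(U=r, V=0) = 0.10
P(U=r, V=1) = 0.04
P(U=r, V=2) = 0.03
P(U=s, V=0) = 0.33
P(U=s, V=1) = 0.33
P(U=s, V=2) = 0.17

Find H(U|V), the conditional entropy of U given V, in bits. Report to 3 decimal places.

Marginals: p(U) = (0.1700, 0.8300), p(V) = (0.4300, 0.3700, 0.2000).
H(U|V) = Σ p(V) · H(U|V=·).
  V=0: p=0.4300, H(U|V=0) = 0.7824
  V=1: p=0.3700, H(U|V=1) = 0.4942
  V=2: p=0.2000, H(U|V=2) = 0.6098
Weighted sum = 0.641 bits.

0.641 bits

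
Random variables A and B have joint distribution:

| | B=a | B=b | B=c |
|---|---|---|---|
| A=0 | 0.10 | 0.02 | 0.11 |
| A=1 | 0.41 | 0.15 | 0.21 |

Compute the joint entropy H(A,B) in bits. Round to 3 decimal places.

2.206 bits

H(A,B) = −Σ p(x,y)·log₂ p(x,y) over all 6 cells.
  cell (0,a): −0.10·log₂0.10 = 0.3322
  cell (0,b): −0.02·log₂0.02 = 0.1129
  cell (0,c): −0.11·log₂0.11 = 0.3503
  cell (1,a): −0.41·log₂0.41 = 0.5274
  cell (1,b): −0.15·log₂0.15 = 0.4105
  cell (1,c): −0.21·log₂0.21 = 0.4728
Sum = 2.206 bits.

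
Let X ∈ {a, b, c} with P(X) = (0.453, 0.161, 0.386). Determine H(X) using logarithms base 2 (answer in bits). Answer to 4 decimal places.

1.4718 bits

H(X) = −Σ p·log₂ p.
  −(0.453)·log₂(0.453) = 0.51751
  −(0.161)·log₂(0.161) = 0.42421
  −(0.386)·log₂(0.386) = 0.53010
Sum: 0.51751 + 0.42421 + 0.53010 = 1.4718 bits.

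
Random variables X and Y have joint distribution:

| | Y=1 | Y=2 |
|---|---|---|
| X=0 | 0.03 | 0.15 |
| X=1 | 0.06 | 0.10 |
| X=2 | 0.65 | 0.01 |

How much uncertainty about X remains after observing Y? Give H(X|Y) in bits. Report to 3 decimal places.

Chain rule: H(X|Y) = H(X,Y) − H(Y).
Marginals: p(X) = (0.1800, 0.1600, 0.6600), p(Y) = (0.7400, 0.2600).
H(X,Y) = 1.6084 bits; H(Y) = 0.8267 bits.
H(X|Y) = 1.6084 − 0.8267 = 0.782 bits.

0.782 bits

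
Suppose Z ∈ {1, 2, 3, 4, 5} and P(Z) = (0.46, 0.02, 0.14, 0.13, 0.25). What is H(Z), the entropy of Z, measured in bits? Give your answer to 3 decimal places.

H(Z) = −Σ p·log₂ p.
  −(0.46)·log₂(0.46) = 0.5153
  −(0.02)·log₂(0.02) = 0.1129
  −(0.14)·log₂(0.14) = 0.3971
  −(0.13)·log₂(0.13) = 0.3826
  −(0.25)·log₂(0.25) = 0.5000
Sum: 0.5153 + 0.1129 + 0.3971 + 0.3826 + 0.5000 = 1.908 bits.

1.908 bits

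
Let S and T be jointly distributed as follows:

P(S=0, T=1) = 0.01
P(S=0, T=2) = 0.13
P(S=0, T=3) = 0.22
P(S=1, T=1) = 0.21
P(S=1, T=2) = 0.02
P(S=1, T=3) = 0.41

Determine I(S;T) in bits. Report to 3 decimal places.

Marginals: p(S) = (0.3600, 0.6400), p(T) = (0.2200, 0.1500, 0.6300).
I(S;T) = Σ p(x,y)·log₂[p(x,y)/(p(x)p(y))].
  (0,1): 0.01·log₂(0.1263) = -0.0299
  (0,2): 0.13·log₂(2.4074) = 0.1648
  (0,3): 0.22·log₂(0.9700) = -0.0097
  (1,1): 0.21·log₂(1.4915) = 0.1211
  (1,2): 0.02·log₂(0.2083) = -0.0453
  (1,3): 0.41·log₂(1.0169) = 0.0099
Sum = 0.211 bits.

0.211 bits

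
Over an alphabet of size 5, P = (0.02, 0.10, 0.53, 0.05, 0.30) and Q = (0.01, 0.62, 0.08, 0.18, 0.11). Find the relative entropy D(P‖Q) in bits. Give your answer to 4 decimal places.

1.5444 bits

D(P‖Q) = Σ p·log₂(p/q).
  0.02·log₂(0.02/0.01) = 0.02000
  0.10·log₂(0.10/0.62) = -0.26323
  0.53·log₂(0.53/0.08) = 1.44580
  0.05·log₂(0.05/0.18) = -0.09240
  0.30·log₂(0.30/0.11) = 0.43424
D(P‖Q) = 1.5444 bits.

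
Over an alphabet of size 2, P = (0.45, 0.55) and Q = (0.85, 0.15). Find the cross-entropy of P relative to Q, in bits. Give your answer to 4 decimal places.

H(P,Q) = −Σ p·log₂ q.
  −0.45·log₂(0.85) = 0.10551
  −0.55·log₂(0.15) = 1.50533
H(P,Q) = 1.6108 bits.

1.6108 bits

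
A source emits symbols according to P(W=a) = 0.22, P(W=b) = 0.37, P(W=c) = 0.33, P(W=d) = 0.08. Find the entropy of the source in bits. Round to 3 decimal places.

H(W) = −Σ p·log₂ p.
  −(0.22)·log₂(0.22) = 0.4806
  −(0.37)·log₂(0.37) = 0.5307
  −(0.33)·log₂(0.33) = 0.5278
  −(0.08)·log₂(0.08) = 0.2915
Sum: 0.4806 + 0.5307 + 0.5278 + 0.2915 = 1.831 bits.

1.831 bits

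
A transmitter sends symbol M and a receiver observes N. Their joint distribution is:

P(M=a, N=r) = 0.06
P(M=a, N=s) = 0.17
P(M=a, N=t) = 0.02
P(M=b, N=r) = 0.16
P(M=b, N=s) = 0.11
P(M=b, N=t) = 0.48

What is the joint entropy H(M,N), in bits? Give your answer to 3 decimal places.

2.073 bits

H(M,N) = −Σ p(x,y)·log₂ p(x,y) over all 6 cells.
  cell (a,r): −0.06·log₂0.06 = 0.2435
  cell (a,s): −0.17·log₂0.17 = 0.4346
  cell (a,t): −0.02·log₂0.02 = 0.1129
  cell (b,r): −0.16·log₂0.16 = 0.4230
  cell (b,s): −0.11·log₂0.11 = 0.3503
  cell (b,t): −0.48·log₂0.48 = 0.5083
Sum = 2.073 bits.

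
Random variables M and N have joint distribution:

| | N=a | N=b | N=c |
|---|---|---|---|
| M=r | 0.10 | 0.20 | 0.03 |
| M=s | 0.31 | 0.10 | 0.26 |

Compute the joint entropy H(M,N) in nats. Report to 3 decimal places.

H(M,N) = −Σ p(x,y)·ln p(x,y) over all 6 cells.
  cell (r,a): −0.10·ln0.10 = 0.2303
  cell (r,b): −0.20·ln0.20 = 0.3219
  cell (r,c): −0.03·ln0.03 = 0.1052
  cell (s,a): −0.31·ln0.31 = 0.3631
  cell (s,b): −0.10·ln0.10 = 0.2303
  cell (s,c): −0.26·ln0.26 = 0.3502
Sum = 1.601 nats.

1.601 nats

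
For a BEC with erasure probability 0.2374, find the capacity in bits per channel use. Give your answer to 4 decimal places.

Binary erasure channel: capacity C = 1 − ε.
C = 1 − 0.2374 = 0.7626 bits per channel use.

0.7626 bits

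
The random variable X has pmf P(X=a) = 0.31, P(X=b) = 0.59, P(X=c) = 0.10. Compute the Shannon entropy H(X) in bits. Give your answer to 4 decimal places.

1.3051 bits

H(X) = −Σ p·log₂ p.
  −(0.31)·log₂(0.31) = 0.52379
  −(0.59)·log₂(0.59) = 0.44912
  −(0.10)·log₂(0.10) = 0.33219
Sum: 0.52379 + 0.44912 + 0.33219 = 1.3051 bits.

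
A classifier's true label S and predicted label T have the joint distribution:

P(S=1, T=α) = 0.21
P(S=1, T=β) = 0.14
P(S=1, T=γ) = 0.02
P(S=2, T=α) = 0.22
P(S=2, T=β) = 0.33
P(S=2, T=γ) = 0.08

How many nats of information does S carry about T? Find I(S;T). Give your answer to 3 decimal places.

Marginals: p(S) = (0.3700, 0.6300), p(T) = (0.4300, 0.4700, 0.1000).
I(S;T) = H(S) + H(T) − H(S,T).
H(S) = 0.6590, H(T) = 0.9480, H(S,T) = 1.5823.
I(S;T) = 0.6590 + 0.9480 − 1.5823 = 0.025 nats.

0.025 nats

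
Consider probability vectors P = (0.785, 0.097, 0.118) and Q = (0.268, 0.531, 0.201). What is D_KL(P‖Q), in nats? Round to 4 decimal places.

0.6159 nats

D(P‖Q) = Σ p·ln(p/q).
  0.785·ln(0.785/0.268) = 0.84364
  0.097·ln(0.097/0.531) = -0.16490
  0.118·ln(0.118/0.201) = -0.06285
D(P‖Q) = 0.6159 nats.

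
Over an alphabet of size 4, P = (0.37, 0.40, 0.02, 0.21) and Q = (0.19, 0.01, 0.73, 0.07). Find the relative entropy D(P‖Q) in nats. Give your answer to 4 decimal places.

1.8809 nats

D(P‖Q) = Σ p·ln(p/q).
  0.37·ln(0.37/0.19) = 0.24660
  0.40·ln(0.40/0.01) = 1.47555
  0.02·ln(0.02/0.73) = -0.07195
  0.21·ln(0.21/0.07) = 0.23071
D(P‖Q) = 1.8809 nats.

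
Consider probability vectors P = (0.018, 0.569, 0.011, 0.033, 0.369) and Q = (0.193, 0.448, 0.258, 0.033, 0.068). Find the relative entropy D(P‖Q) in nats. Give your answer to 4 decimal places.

0.6827 nats

D(P‖Q) = Σ p·ln(p/q).
  0.018·ln(0.018/0.193) = -0.04270
  0.569·ln(0.569/0.448) = 0.13604
  0.011·ln(0.011/0.258) = -0.03471
  0.033·ln(0.033/0.033) = 0.00000
  0.369·ln(0.369/0.068) = 0.62409
D(P‖Q) = 0.6827 nats.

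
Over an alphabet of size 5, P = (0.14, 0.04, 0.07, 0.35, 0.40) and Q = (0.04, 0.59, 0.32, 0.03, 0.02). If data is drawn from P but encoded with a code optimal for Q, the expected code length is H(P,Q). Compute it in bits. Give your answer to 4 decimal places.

4.8238 bits

H(P,Q) = −Σ p·log₂ q.
  −0.14·log₂(0.04) = 0.65014
  −0.04·log₂(0.59) = 0.03045
  −0.07·log₂(0.32) = 0.11507
  −0.35·log₂(0.03) = 1.77061
  −0.40·log₂(0.02) = 2.25754
H(P,Q) = 4.8238 bits.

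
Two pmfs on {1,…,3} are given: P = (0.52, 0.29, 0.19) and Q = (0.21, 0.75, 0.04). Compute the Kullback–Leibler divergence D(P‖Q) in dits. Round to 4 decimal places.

D(P‖Q) = Σ p·log₁₀(p/q).
  0.52·log₁₀(0.52/0.21) = 0.20477
  0.29·log₁₀(0.29/0.75) = -0.11967
  0.19·log₁₀(0.19/0.04) = 0.12857
D(P‖Q) = 0.2137 dits.

0.2137 dits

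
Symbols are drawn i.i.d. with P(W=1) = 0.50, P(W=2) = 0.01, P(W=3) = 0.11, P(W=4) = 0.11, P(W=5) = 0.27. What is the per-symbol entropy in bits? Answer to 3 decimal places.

H(W) = −Σ p·log₂ p.
  −(0.50)·log₂(0.50) = 0.5000
  −(0.01)·log₂(0.01) = 0.0664
  −(0.11)·log₂(0.11) = 0.3503
  −(0.11)·log₂(0.11) = 0.3503
  −(0.27)·log₂(0.27) = 0.5100
Sum: 0.5000 + 0.0664 + 0.3503 + 0.3503 + 0.5100 = 1.777 bits.

1.777 bits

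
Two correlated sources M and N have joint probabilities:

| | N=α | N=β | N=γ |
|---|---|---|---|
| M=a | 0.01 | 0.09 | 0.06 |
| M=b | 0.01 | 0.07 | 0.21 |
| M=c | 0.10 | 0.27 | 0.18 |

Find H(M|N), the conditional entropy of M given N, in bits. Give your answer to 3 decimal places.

1.309 bits

Chain rule: H(M|N) = H(M,N) − H(N).
Marginals: p(M) = (0.1600, 0.2900, 0.5500), p(N) = (0.1200, 0.4300, 0.4500).
H(M,N) = 2.7180 bits; H(N) = 1.4090 bits.
H(M|N) = 2.7180 − 1.4090 = 1.309 bits.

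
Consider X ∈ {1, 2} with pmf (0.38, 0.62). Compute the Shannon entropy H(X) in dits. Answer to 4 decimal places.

0.2884 dits

H(X) = −Σ p·log₁₀ p.
  −(0.38)·log₁₀(0.38) = 0.15968
  −(0.62)·log₁₀(0.62) = 0.12872
Sum: 0.15968 + 0.12872 = 0.2884 dits.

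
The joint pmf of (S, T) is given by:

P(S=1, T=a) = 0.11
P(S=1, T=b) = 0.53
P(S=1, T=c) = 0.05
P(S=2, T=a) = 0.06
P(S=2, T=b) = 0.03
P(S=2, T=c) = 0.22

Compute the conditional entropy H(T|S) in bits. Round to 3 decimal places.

1.035 bits

Marginals: p(S) = (0.6900, 0.3100), p(T) = (0.1700, 0.5600, 0.2700).
H(T|S) = Σ p(S) · H(T|S=·).
  S=1: p=0.6900, H(T|S=1) = 0.9891
  S=2: p=0.3100, H(T|S=2) = 1.1357
Weighted sum = 1.035 bits.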